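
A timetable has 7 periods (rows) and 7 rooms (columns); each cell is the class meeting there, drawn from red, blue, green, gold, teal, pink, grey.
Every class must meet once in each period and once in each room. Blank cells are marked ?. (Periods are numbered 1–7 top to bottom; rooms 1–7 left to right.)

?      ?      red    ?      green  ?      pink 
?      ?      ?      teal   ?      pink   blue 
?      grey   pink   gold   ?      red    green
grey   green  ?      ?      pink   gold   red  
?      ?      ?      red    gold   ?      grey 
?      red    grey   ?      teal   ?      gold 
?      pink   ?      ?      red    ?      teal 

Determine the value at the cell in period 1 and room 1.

gold

Period 2, room 2: period 2 has {blue, teal, pink} and room 2 has {red, green, pink, grey}, leaving only gold.
Period 2, room 3: period 2 has {blue, gold, teal, pink} and room 3 has {red, pink, grey}, leaving only green.
Period 2, room 1: period 2 has {blue, green, gold, teal, pink} and room 1 has {grey}, leaving only red.
Period 2, room 5: period 2 has {red, blue, green, gold, teal, pink} and room 5 has {red, green, gold, teal, pink}, leaving only grey.
Period 3, room 5: period 3 has {red, green, gold, pink, grey} and room 5 has {red, green, gold, teal, pink, grey}, leaving only blue.
Period 3, room 1: period 3 has {red, blue, green, gold, pink, grey} and room 1 has {red, grey}, leaving only teal.
Period 4, room 4: period 4 has {red, green, gold, pink, grey} and room 4 has {red, gold, teal}, leaving only blue.
Period 1, room 4: period 1 has {red, green, pink} and room 4 has {red, blue, gold, teal}, leaving only grey.
Period 4, room 3: period 4 has {red, blue, green, gold, pink, grey} and room 3 has {red, green, pink, grey}, leaving only teal.
Period 5, room 3: period 5 has {red, gold, grey} and room 3 has {red, green, teal, pink, grey}, leaving only blue.
Period 5, room 2: period 5 has {red, blue, gold, grey} and room 2 has {red, green, gold, pink, grey}, leaving only teal.
Period 1, room 2: period 1 has {red, green, pink, grey} and room 2 has {red, green, gold, teal, pink, grey}, leaving only blue.
Period 1 already has {red, blue, green, pink, grey} and room 1 already has {red, teal, grey}, so period 1, room 1 must be gold.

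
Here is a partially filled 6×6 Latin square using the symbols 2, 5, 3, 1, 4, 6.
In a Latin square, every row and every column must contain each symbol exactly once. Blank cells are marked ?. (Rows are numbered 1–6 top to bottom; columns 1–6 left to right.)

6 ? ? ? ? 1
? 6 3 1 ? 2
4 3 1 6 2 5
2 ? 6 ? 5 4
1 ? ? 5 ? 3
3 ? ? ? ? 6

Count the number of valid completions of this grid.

4

Row 1, column 2: eliminating its row and column leaves {2, 5, 4}.
Row 1, column 3: eliminating its row and column leaves {2, 5, 4}.
Row 1, column 4: eliminating its row and column leaves {2, 3, 4}.
Row 1, column 5: eliminating its row and column leaves {3, 4}.
Row 2, column 1: eliminating its row and column leaves {5}.
Row 2, column 5: eliminating its row and column leaves {4}.
Row 4, column 2: eliminating its row and column leaves {1}.
Row 4, column 4: eliminating its row and column leaves {3}.
Row 5, column 2: eliminating its row and column leaves {2, 4}.
Row 5, column 3: eliminating its row and column leaves {2, 4}.
Row 5, column 5: eliminating its row and column leaves {4, 6}.
Row 6, column 2: eliminating its row and column leaves {2, 5, 1, 4}.
Row 6, column 3: eliminating its row and column leaves {2, 5, 4}.
Row 6, column 4: eliminating its row and column leaves {2, 4}.
Row 6, column 5: eliminating its row and column leaves {1, 4}.
Enumerating the assignments across these blanks that avoid any row or column repeat gives 4 completions.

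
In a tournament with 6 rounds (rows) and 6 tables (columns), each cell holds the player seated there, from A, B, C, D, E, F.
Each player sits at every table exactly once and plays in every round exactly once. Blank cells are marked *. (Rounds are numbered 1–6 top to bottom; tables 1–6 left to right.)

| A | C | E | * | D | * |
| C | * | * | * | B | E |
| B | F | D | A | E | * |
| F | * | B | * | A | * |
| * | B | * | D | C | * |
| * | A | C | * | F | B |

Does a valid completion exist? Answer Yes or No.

Yes

No round or table among the givens repeats a symbol, and propagating forced cells runs into no contradiction.
One valid completion exists (for instance, A C E B D F / C D A F B E / B F D A E C / F E B C A D / E B F D C A / D A C E F B).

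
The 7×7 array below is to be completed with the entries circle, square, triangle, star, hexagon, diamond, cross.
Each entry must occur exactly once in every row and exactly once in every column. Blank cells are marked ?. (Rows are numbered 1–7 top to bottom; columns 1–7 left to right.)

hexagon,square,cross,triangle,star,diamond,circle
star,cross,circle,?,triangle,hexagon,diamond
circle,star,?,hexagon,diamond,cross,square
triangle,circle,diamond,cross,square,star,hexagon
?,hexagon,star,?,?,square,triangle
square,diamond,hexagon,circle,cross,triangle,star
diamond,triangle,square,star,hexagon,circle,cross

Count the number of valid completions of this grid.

1

Row 2, column 4: eliminating its row and column leaves {square}.
Row 3, column 3: eliminating its row and column leaves {triangle}.
Row 5, column 1: eliminating its row and column leaves {cross}.
Row 5, column 4: eliminating its row and column leaves {diamond}.
Row 5, column 5: eliminating its row and column leaves {circle}.
Only one assignment across all blanks avoids any row or column repeat, giving 1 completion.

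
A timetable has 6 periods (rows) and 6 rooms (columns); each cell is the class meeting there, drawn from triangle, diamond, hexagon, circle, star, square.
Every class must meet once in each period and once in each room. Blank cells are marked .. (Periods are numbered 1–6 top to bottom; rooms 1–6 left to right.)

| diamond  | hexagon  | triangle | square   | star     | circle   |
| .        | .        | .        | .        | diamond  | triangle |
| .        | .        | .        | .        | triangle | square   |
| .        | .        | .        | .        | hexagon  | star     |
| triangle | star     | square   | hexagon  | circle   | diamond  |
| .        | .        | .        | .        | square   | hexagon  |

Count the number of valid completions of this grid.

14

Period 2, room 1: eliminating its period and room leaves {hexagon, circle, star, square}.
Period 2, room 2: eliminating its period and room leaves {circle, square}.
Period 2, room 3: eliminating its period and room leaves {hexagon, circle, star}.
Period 2, room 4: eliminating its period and room leaves {circle, star}.
Period 3, room 1: eliminating its period and room leaves {hexagon, circle, star}.
Period 3, room 2: eliminating its period and room leaves {diamond, circle}.
Period 3, room 3: eliminating its period and room leaves {diamond, hexagon, circle, star}.
Period 3, room 4: eliminating its period and room leaves {diamond, circle, star}.
Period 4, room 1: eliminating its period and room leaves {circle, square}.
Period 4, room 2: eliminating its period and room leaves {triangle, diamond, circle, square}.
Period 4, room 3: eliminating its period and room leaves {diamond, circle}.
Period 4, room 4: eliminating its period and room leaves {triangle, diamond, circle}.
Period 6, room 1: eliminating its period and room leaves {circle, star}.
Period 6, room 2: eliminating its period and room leaves {triangle, diamond, circle}.
Period 6, room 3: eliminating its period and room leaves {diamond, circle, star}.
Period 6, room 4: eliminating its period and room leaves {triangle, diamond, circle, star}.
Enumerating the assignments across these blanks that avoid any period or room repeat gives 14 completions.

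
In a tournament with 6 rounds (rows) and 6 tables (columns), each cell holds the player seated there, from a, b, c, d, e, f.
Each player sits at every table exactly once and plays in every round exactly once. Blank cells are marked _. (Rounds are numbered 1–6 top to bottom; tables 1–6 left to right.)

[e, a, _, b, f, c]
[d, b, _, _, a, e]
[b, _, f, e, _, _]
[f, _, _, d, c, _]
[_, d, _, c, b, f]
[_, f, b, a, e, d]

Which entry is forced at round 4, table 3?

Round 1, table 3: round 1 has {a, b, c, e, f} and table 3 has {b, f}, leaving only d.
Round 2, table 3: round 2 has {a, b, d, e} and table 3 has {b, d, f}, leaving only c.
Round 2, table 4: round 2 has {a, b, c, d, e} and table 4 has {a, b, c, d, e}, leaving only f.
Round 3, table 2: round 3 has {b, e, f} and table 2 has {a, b, d, f}, leaving only c.
Round 3, table 5: round 3 has {b, c, e, f} and table 5 has {a, b, c, e, f}, leaving only d.
Round 3, table 6: round 3 has {b, c, d, e, f} and table 6 has {c, d, e, f}, leaving only a.
Round 4, table 2: round 4 has {c, d, f} and table 2 has {a, b, c, d, f}, leaving only e.
Round 4 already has {c, d, e, f} and table 3 already has {b, c, d, f}, so round 4, table 3 must be a.

a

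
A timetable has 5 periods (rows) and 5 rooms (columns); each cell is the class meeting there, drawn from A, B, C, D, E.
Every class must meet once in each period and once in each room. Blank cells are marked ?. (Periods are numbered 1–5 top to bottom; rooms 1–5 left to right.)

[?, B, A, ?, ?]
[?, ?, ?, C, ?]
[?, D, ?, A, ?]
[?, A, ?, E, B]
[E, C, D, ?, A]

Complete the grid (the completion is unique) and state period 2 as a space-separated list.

A E B C D

Period 2, room 2: period 2 has {C} and room 2 has {A, B, C, D}, leaving only E.
Period 2, room 3: period 2 has {C, E} and room 3 has {A, D}, leaving only B.
Period 2, room 5: period 2 has {B, C, E} and room 5 has {A, B}, leaving only D.
Period 2, room 1: period 2 has {B, C, D, E} and room 1 has {E}, leaving only A.
So period 2 reads: A E B C D.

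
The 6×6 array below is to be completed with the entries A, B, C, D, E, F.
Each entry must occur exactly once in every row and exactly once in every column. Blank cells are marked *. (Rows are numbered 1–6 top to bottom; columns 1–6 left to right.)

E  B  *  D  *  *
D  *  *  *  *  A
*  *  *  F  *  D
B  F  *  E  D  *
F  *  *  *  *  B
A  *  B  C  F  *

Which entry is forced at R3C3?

E

Row 2, column 4: row 2 has {A, D} and column 4 has {C, D, E, F}, leaving only B.
Row 3, column 1: row 3 has {D, F} and column 1 has {A, B, D, E, F}, leaving only C.
Row 4, column 6: row 4 has {B, D, E, F} and column 6 has {A, B, D}, leaving only C.
Row 1, column 6: row 1 has {B, D, E} and column 6 has {A, B, C, D}, leaving only F.
Row 4, column 3: row 4 has {B, C, D, E, F} and column 3 has {B}, leaving only A.
Row 3 already has {C, D, F} and column 3 already has {A, B}, so row 3, column 3 must be E.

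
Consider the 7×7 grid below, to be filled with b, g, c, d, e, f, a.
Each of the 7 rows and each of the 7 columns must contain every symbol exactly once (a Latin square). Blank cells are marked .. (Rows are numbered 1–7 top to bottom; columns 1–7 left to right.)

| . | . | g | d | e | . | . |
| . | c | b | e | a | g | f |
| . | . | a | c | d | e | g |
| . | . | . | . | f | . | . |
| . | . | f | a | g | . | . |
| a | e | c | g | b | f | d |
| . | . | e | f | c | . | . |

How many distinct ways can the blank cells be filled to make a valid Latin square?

Row 1, column 1: eliminating its row and column leaves {b, c, f}.
Row 1, column 2: eliminating its row and column leaves {b, f, a}.
Row 1, column 6: eliminating its row and column leaves {b, c, a}.
Row 1, column 7: eliminating its row and column leaves {b, c, a}.
Row 2, column 1: eliminating its row and column leaves {d}.
Row 3, column 1: eliminating its row and column leaves {b, f}.
Row 3, column 2: eliminating its row and column leaves {b, f}.
Row 4, column 1: eliminating its row and column leaves {b, g, c, d, e}.
Row 4, column 2: eliminating its row and column leaves {b, g, d, a}.
Row 4, column 3: eliminating its row and column leaves {d}.
Row 4, column 4: eliminating its row and column leaves {b}.
Row 4, column 6: eliminating its row and column leaves {b, c, d, a}.
Row 4, column 7: eliminating its row and column leaves {b, c, e, a}.
Row 5, column 1: eliminating its row and column leaves {b, c, d, e}.
Row 5, column 2: eliminating its row and column leaves {b, d}.
Row 5, column 6: eliminating its row and column leaves {b, c, d}.
Row 5, column 7: eliminating its row and column leaves {b, c, e}.
Row 7, column 1: eliminating its row and column leaves {b, g, d}.
Row 7, column 2: eliminating its row and column leaves {b, g, d, a}.
Row 7, column 6: eliminating its row and column leaves {b, d, a}.
Row 7, column 7: eliminating its row and column leaves {b, a}.
Enumerating the assignments across these blanks that avoid any row or column repeat gives 14 completions.

14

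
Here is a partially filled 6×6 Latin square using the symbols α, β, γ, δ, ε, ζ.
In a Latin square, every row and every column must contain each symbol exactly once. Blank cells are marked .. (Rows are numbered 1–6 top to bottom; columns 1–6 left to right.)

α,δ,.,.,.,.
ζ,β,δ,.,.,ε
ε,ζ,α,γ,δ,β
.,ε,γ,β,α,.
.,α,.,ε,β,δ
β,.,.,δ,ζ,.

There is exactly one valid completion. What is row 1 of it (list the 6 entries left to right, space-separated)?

α δ β ζ ε γ

Row 1, column 4: row 1 has {α, δ} and column 4 has {β, γ, δ, ε}, leaving only ζ.
Row 1, column 6: row 1 has {α, δ, ζ} and column 6 has {β, δ, ε}, leaving only γ.
Row 1, column 5: row 1 has {α, γ, δ, ζ} and column 5 has {α, β, δ, ζ}, leaving only ε.
Row 1, column 3: row 1 has {α, γ, δ, ε, ζ} and column 3 has {α, γ, δ}, leaving only β.
So row 1 reads: α δ β ζ ε γ.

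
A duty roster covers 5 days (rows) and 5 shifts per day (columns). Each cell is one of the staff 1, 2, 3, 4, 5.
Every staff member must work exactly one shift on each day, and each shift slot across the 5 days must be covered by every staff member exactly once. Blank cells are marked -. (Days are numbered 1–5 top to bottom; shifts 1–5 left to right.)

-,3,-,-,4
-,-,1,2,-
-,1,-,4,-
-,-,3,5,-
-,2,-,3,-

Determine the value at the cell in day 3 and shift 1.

Day 1, shift 4: day 1 has {3, 4} and shift 4 has {2, 3, 4, 5}, leaving only 1.
Day 4, shift 2: day 4 has {3, 5} and shift 2 has {1, 2, 3}, leaving only 4.
Day 2, shift 2: day 2 has {1, 2} and shift 2 has {1, 2, 3, 4}, leaving only 5.
Day 2, shift 5: day 2 has {1, 2, 5} and shift 5 has {4}, leaving only 3.
Day 2, shift 1: day 2 has {1, 2, 3, 5} and shift 1 has {}, leaving only 4.
Day 3, shift 1 is narrowed to {2, 3, 5}.
If it were 2, then day 3, shift 5 would be left with no valid symbol.
If it were 5, then day 3, shift 5 would be left with no valid symbol.
So day 3, shift 1 must be 3.

3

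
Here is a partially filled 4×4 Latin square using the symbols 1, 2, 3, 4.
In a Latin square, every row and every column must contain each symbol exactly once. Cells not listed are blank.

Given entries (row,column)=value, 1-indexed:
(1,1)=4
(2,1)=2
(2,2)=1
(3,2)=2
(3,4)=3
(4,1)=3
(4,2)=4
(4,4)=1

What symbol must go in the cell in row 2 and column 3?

3

Row 1, column 2: row 1 has {4} and column 2 has {1, 2, 4}, leaving only 3.
Row 1, column 4: row 1 has {3, 4} and column 4 has {1, 3}, leaving only 2.
Row 1, column 3: row 1 has {2, 3, 4} and column 3 has {}, leaving only 1.
Row 2, column 4: row 2 has {1, 2} and column 4 has {1, 2, 3}, leaving only 4.
Row 2 already has {1, 2, 4} and column 3 already has {1}, so row 2, column 3 must be 3.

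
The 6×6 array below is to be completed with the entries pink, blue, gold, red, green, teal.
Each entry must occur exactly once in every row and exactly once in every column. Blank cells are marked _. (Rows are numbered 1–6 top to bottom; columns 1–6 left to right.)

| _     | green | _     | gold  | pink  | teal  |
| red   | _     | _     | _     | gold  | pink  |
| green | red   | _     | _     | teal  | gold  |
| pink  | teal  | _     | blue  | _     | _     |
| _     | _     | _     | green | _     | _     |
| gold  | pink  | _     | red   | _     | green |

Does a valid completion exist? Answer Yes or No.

Yes

No row or column among the givens repeats a symbol, and propagating forced cells runs into no contradiction.
One valid completion exists (for instance, blue green red gold pink teal / red blue green teal gold pink / green red blue pink teal gold / pink teal gold blue green red / teal gold pink green red blue / gold pink teal red blue green).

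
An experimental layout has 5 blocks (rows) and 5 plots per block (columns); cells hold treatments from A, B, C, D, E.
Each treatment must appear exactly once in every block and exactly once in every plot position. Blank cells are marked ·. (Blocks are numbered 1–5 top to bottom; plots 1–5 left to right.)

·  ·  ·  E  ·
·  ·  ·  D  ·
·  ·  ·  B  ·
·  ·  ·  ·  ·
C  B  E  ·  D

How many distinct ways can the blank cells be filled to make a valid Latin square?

Block 1, plot 1: eliminating its block and plot leaves {A, B, D}.
Block 1, plot 2: eliminating its block and plot leaves {A, C, D}.
Block 1, plot 3: eliminating its block and plot leaves {A, B, C, D}.
Block 1, plot 5: eliminating its block and plot leaves {A, B, C}.
Block 2, plot 1: eliminating its block and plot leaves {A, B, E}.
Block 2, plot 2: eliminating its block and plot leaves {A, C, E}.
Block 2, plot 3: eliminating its block and plot leaves {A, B, C}.
Block 2, plot 5: eliminating its block and plot leaves {A, B, C, E}.
Block 3, plot 1: eliminating its block and plot leaves {A, D, E}.
Block 3, plot 2: eliminating its block and plot leaves {A, C, D, E}.
Block 3, plot 3: eliminating its block and plot leaves {A, C, D}.
Block 3, plot 5: eliminating its block and plot leaves {A, C, E}.
Block 4, plot 1: eliminating its block and plot leaves {A, B, D, E}.
Block 4, plot 2: eliminating its block and plot leaves {A, C, D, E}.
Block 4, plot 3: eliminating its block and plot leaves {A, B, C, D}.
Block 4, plot 4: eliminating its block and plot leaves {A, C}.
Block 4, plot 5: eliminating its block and plot leaves {A, B, C, E}.
Block 5, plot 4: eliminating its block and plot leaves {A}.
Enumerating the assignments across these blanks that avoid any block or plot repeat gives 56 completions.

56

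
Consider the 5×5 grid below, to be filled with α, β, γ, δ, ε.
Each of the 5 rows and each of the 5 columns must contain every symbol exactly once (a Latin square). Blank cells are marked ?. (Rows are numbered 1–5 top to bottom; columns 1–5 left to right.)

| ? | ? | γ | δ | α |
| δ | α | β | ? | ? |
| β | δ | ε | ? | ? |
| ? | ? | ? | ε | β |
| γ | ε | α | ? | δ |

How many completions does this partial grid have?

Row 1, column 1: eliminating its row and column leaves {ε}.
Row 1, column 2: eliminating its row and column leaves {β}.
Row 2, column 4: eliminating its row and column leaves {γ}.
Row 2, column 5: eliminating its row and column leaves {γ, ε}.
Row 3, column 4: eliminating its row and column leaves {α, γ}.
Row 3, column 5: eliminating its row and column leaves {γ}.
Row 4, column 1: eliminating its row and column leaves {α}.
Row 4, column 2: eliminating its row and column leaves {γ}.
Row 4, column 3: eliminating its row and column leaves {δ}.
Row 5, column 4: eliminating its row and column leaves {β}.
Only one assignment across all blanks avoids any row or column repeat, giving 1 completion.

1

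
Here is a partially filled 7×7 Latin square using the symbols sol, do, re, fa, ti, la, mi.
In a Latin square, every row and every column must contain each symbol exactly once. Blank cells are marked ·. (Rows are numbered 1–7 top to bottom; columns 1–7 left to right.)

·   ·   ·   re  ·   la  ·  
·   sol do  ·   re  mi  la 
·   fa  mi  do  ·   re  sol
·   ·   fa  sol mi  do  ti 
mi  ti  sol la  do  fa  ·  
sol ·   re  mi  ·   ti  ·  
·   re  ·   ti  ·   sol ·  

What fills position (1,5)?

Row 1, column 3: row 1 has {re, la} and column 3 has {sol, do, re, fa, mi}, leaving only ti.
Row 2, column 4: row 2 has {sol, do, re, la, mi} and column 4 has {sol, do, re, ti, la, mi}, leaving only fa.
Row 2, column 1: row 2 has {sol, do, re, fa, la, mi} and column 1 has {sol, mi}, leaving only ti.
Row 3, column 1: row 3 has {sol, do, re, fa, mi} and column 1 has {sol, ti, mi}, leaving only la.
Row 3, column 5: row 3 has {sol, do, re, fa, la, mi} and column 5 has {do, re, mi}, leaving only ti.
Row 4, column 1: row 4 has {sol, do, fa, ti, mi} and column 1 has {sol, ti, la, mi}, leaving only re.
Row 4, column 2: row 4 has {sol, do, re, fa, ti, mi} and column 2 has {sol, re, fa, ti}, leaving only la.
Row 5, column 7: row 5 has {sol, do, fa, ti, la, mi} and column 7 has {sol, ti, la}, leaving only re.
Row 6, column 2: row 6 has {sol, re, ti, mi} and column 2 has {sol, re, fa, ti, la}, leaving only do.
Row 1, column 2: row 1 has {re, ti, la} and column 2 has {sol, do, re, fa, ti, la}, leaving only mi.
Row 6, column 7: row 6 has {sol, do, re, ti, mi} and column 7 has {sol, re, ti, la}, leaving only fa.
Row 1, column 7: row 1 has {re, ti, la, mi} and column 7 has {sol, re, fa, ti, la}, leaving only do.
Row 1, column 1: row 1 has {do, re, ti, la, mi} and column 1 has {sol, re, ti, la, mi}, leaving only fa.
Row 1 already has {do, re, fa, ti, la, mi} and column 5 already has {do, re, ti, mi}, so row 1, column 5 must be sol.

sol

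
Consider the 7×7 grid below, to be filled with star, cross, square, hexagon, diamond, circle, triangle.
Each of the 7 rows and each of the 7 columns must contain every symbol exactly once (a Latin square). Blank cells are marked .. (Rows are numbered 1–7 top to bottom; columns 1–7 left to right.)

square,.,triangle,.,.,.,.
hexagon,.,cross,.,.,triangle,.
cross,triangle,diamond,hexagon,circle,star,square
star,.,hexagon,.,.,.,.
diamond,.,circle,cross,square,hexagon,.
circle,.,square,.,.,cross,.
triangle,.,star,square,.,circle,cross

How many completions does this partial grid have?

Row 1, column 2: eliminating its row and column leaves {star, cross, hexagon, diamond, circle}.
Row 1, column 4: eliminating its row and column leaves {star, diamond, circle}.
Row 1, column 5: eliminating its row and column leaves {star, cross, hexagon, diamond}.
Row 1, column 6: eliminating its row and column leaves {diamond}.
Row 1, column 7: eliminating its row and column leaves {star, hexagon, diamond, circle}.
Row 2, column 2: eliminating its row and column leaves {star, square, diamond, circle}.
Row 2, column 4: eliminating its row and column leaves {star, diamond, circle}.
Row 2, column 5: eliminating its row and column leaves {star, diamond}.
Row 2, column 7: eliminating its row and column leaves {star, diamond, circle}.
Row 4, column 2: eliminating its row and column leaves {cross, square, diamond, circle}.
Row 4, column 4: eliminating its row and column leaves {diamond, circle, triangle}.
Row 4, column 5: eliminating its row and column leaves {cross, diamond, triangle}.
Row 4, column 6: eliminating its row and column leaves {square, diamond}.
Row 4, column 7: eliminating its row and column leaves {diamond, circle, triangle}.
Row 5, column 2: eliminating its row and column leaves {star}.
Row 5, column 7: eliminating its row and column leaves {star, triangle}.
Row 6, column 2: eliminating its row and column leaves {star, hexagon, diamond}.
Row 6, column 4: eliminating its row and column leaves {star, diamond, triangle}.
Row 6, column 5: eliminating its row and column leaves {star, hexagon, diamond, triangle}.
Row 6, column 7: eliminating its row and column leaves {star, hexagon, diamond, triangle}.
Row 7, column 2: eliminating its row and column leaves {hexagon, diamond}.
Row 7, column 5: eliminating its row and column leaves {hexagon, diamond}.
Enumerating the assignments across these blanks that avoid any row or column repeat gives 8 completions.

8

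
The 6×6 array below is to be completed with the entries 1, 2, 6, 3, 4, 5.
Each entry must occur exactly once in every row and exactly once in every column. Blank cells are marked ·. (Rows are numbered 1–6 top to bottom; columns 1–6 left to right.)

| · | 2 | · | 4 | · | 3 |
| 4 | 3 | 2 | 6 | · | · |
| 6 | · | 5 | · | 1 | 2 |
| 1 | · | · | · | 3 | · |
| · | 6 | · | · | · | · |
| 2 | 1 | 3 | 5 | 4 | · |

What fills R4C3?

6

Row 1, column 1: row 1 has {2, 3, 4} and column 1 has {1, 2, 6, 4}, leaving only 5.
Row 1, column 5: row 1 has {2, 3, 4, 5} and column 5 has {1, 3, 4}, leaving only 6.
Row 1, column 3: row 1 has {2, 6, 3, 4, 5} and column 3 has {2, 3, 5}, leaving only 1.
Row 2, column 5: row 2 has {2, 6, 3, 4} and column 5 has {1, 6, 3, 4}, leaving only 5.
Row 2, column 6: row 2 has {2, 6, 3, 4, 5} and column 6 has {2, 3}, leaving only 1.
Row 3, column 2: row 3 has {1, 2, 6, 5} and column 2 has {1, 2, 6, 3}, leaving only 4.
Row 3, column 4: row 3 has {1, 2, 6, 4, 5} and column 4 has {6, 4, 5}, leaving only 3.
Row 4, column 2: row 4 has {1, 3} and column 2 has {1, 2, 6, 3, 4}, leaving only 5.
Row 4, column 4: row 4 has {1, 3, 5} and column 4 has {6, 3, 4, 5}, leaving only 2.
Row 5, column 1: row 5 has {6} and column 1 has {1, 2, 6, 4, 5}, leaving only 3.
Row 5, column 3: row 5 has {6, 3} and column 3 has {1, 2, 3, 5}, leaving only 4.
Row 4 already has {1, 2, 3, 5} and column 3 already has {1, 2, 3, 4, 5}, so row 4, column 3 must be 6.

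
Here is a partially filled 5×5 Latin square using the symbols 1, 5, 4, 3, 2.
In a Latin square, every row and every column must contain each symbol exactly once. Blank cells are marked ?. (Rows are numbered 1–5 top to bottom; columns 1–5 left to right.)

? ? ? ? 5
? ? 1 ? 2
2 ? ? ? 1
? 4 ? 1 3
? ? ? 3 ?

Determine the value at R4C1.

5

Row 4 already has {1, 4, 3} and column 1 already has {2}, so row 4, column 1 must be 5.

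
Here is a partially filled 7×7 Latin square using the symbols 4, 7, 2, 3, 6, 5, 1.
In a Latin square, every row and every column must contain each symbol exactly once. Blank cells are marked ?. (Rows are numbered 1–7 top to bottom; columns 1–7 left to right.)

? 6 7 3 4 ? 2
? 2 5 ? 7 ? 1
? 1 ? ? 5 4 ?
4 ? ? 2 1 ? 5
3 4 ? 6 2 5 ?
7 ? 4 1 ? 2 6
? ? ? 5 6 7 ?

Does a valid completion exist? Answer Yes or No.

No row or column among the givens repeats a symbol, and propagating forced cells runs into no contradiction.
One valid completion exists (for instance, 5 6 7 3 4 1 2 / 6 2 5 4 7 3 1 / 2 1 6 7 5 4 3 / 4 7 3 2 1 6 5 / 3 4 1 6 2 5 7 / 7 5 4 1 3 2 6 / 1 3 2 5 6 7 4).

Yes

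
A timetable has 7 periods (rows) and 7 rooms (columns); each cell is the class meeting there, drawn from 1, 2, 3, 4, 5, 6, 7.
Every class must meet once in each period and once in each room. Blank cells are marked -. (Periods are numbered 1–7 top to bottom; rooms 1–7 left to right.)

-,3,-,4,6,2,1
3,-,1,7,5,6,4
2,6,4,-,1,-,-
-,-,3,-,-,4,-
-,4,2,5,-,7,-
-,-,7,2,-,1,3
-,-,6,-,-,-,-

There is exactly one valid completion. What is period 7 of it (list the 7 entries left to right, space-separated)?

Period 1, room 3: period 1 has {1, 2, 3, 4, 6} and room 3 has {1, 2, 3, 4, 6, 7}, leaving only 5.
Period 1, room 1: period 1 has {1, 2, 3, 4, 5, 6} and room 1 has {2, 3}, leaving only 7.
Period 2, room 2: period 2 has {1, 3, 4, 5, 6, 7} and room 2 has {3, 4, 6}, leaving only 2.
Period 3, room 4: period 3 has {1, 2, 4, 6} and room 4 has {2, 4, 5, 7}, leaving only 3.
Period 7, room 4: period 7 has {6} and room 4 has {2, 3, 4, 5, 7}, leaving only 1.
Period 3, room 6: period 3 has {1, 2, 3, 4, 6} and room 6 has {1, 2, 4, 6, 7}, leaving only 5.
Period 7, room 6: period 7 has {1, 6} and room 6 has {1, 2, 4, 5, 6, 7}, leaving only 3.
Period 3, room 7: period 3 has {1, 2, 3, 4, 5, 6} and room 7 has {1, 3, 4}, leaving only 7.
Period 4, room 4: period 4 has {3, 4} and room 4 has {1, 2, 3, 4, 5, 7}, leaving only 6.
Period 5, room 5: period 5 has {2, 4, 5, 7} and room 5 has {1, 5, 6}, leaving only 3.
Period 5, room 7: period 5 has {2, 3, 4, 5, 7} and room 7 has {1, 3, 4, 7}, leaving only 6.
Period 5, room 1: period 5 has {2, 3, 4, 5, 6, 7} and room 1 has {2, 3, 7}, leaving only 1.
Period 4, room 1: period 4 has {3, 4, 6} and room 1 has {1, 2, 3, 7}, leaving only 5.
Period 7, room 1: period 7 has {1, 3, 6} and room 1 has {1, 2, 3, 5, 7}, leaving only 4.
Period 4, room 7: period 4 has {3, 4, 5, 6} and room 7 has {1, 3, 4, 6, 7}, leaving only 2.
Period 7, room 7: period 7 has {1, 3, 4, 6} and room 7 has {1, 2, 3, 4, 6, 7}, leaving only 5.
Period 7, room 2: period 7 has {1, 3, 4, 5, 6} and room 2 has {2, 3, 4, 6}, leaving only 7.
Period 7, room 5: period 7 has {1, 3, 4, 5, 6, 7} and room 5 has {1, 3, 5, 6}, leaving only 2.
So period 7 reads: 4 7 6 1 2 3 5.

4 7 6 1 2 3 5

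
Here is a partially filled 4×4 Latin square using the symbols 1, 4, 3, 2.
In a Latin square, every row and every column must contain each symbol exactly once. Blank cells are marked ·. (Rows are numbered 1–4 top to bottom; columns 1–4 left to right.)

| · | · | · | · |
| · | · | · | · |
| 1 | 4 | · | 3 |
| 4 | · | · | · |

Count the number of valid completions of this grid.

Row 1, column 1: eliminating its row and column leaves {3, 2}.
Row 1, column 2: eliminating its row and column leaves {1, 3, 2}.
Row 1, column 3: eliminating its row and column leaves {1, 4, 3, 2}.
Row 1, column 4: eliminating its row and column leaves {1, 4, 2}.
Row 2, column 1: eliminating its row and column leaves {3, 2}.
Row 2, column 2: eliminating its row and column leaves {1, 3, 2}.
Row 2, column 3: eliminating its row and column leaves {1, 4, 3, 2}.
Row 2, column 4: eliminating its row and column leaves {1, 4, 2}.
Row 3, column 3: eliminating its row and column leaves {2}.
Row 4, column 2: eliminating its row and column leaves {1, 3, 2}.
Row 4, column 3: eliminating its row and column leaves {1, 3, 2}.
Row 4, column 4: eliminating its row and column leaves {1, 2}.
Enumerating the assignments across these blanks that avoid any row or column repeat gives 8 completions.

8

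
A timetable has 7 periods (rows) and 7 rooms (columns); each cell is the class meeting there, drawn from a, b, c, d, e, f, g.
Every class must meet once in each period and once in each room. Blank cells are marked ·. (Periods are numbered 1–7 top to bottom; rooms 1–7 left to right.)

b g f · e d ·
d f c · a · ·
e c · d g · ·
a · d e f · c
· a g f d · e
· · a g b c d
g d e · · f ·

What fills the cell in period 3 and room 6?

Period 1, room 7: period 1 has {b, d, e, f, g} and room 7 has {c, d, e}, leaving only a.
Period 1, room 4: period 1 has {a, b, d, e, f, g} and room 4 has {d, e, f, g}, leaving only c.
Period 2, room 4: period 2 has {a, c, d, f} and room 4 has {c, d, e, f, g}, leaving only b.
Period 2, room 7: period 2 has {a, b, c, d, f} and room 7 has {a, c, d, e}, leaving only g.
Period 2, room 6: period 2 has {a, b, c, d, f, g} and room 6 has {c, d, f}, leaving only e.
Period 3, room 3: period 3 has {c, d, e, g} and room 3 has {a, c, d, e, f, g}, leaving only b.
Period 3 already has {b, c, d, e, g} and room 6 already has {c, d, e, f}, so period 3, room 6 must be a.

a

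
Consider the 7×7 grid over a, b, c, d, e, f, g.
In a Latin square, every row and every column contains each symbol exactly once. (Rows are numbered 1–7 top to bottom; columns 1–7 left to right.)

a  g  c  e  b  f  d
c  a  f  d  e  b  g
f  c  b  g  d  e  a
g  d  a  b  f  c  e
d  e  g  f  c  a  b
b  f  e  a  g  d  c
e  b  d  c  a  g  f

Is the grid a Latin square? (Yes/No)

Each row is a permutation of the 7 symbols, and so is each column.

Yes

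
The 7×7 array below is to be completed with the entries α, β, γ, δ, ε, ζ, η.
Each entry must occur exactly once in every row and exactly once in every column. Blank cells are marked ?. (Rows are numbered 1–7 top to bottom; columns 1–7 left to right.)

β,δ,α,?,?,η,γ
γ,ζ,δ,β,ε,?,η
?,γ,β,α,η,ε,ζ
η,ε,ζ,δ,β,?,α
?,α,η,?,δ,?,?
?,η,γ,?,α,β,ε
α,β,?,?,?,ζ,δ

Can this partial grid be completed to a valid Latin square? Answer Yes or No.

Row 1, column 5: row 1 has {α, β, γ, δ, η} and column 5 has {α, β, δ, ε, η}, so it must be ζ.
Row 1, column 4: row 1 has {α, β, γ, δ, ζ, η} and column 4 has {α, β, δ}, so it must be ε.
Row 2, column 6: row 2 has {β, γ, δ, ε, ζ, η} and column 6 has {β, ε, ζ, η}, so it must be α.
Row 3, column 1: row 3 has {α, β, γ, ε, ζ, η} and column 1 has {α, β, γ, η}, so it must be δ.
Row 4, column 6: row 4 has {α, β, δ, ε, ζ, η} and column 6 has {α, β, ε, ζ, η}, so it must be γ.
Now row 5, column 6: row 5 together with column 6 already contain {α, β, γ, δ, ε, ζ, η} — every symbol — so nothing can go there. The grid has no valid completion.

No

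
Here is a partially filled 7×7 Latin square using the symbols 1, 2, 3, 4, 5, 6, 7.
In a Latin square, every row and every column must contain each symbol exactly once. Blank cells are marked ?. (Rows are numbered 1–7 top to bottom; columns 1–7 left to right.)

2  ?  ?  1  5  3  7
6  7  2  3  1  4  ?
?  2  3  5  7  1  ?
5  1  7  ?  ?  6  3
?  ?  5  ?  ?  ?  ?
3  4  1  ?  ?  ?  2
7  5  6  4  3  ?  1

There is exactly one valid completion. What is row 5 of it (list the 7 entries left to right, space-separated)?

1 3 5 6 2 7 4

Row 1, column 2: row 1 has {1, 2, 3, 5, 7} and column 2 has {1, 2, 4, 5, 7}, leaving only 6.
Row 5, column 2: row 5 has {5} and column 2 has {1, 2, 4, 5, 6, 7}, leaving only 3.
Row 1, column 3: row 1 has {1, 2, 3, 5, 6, 7} and column 3 has {1, 2, 3, 5, 6, 7}, leaving only 4.
Row 2, column 7: row 2 has {1, 2, 3, 4, 6, 7} and column 7 has {1, 2, 3, 7}, leaving only 5.
Row 3, column 1: row 3 has {1, 2, 3, 5, 7} and column 1 has {2, 3, 5, 6, 7}, leaving only 4.
Row 5, column 1: row 5 has {3, 5} and column 1 has {2, 3, 4, 5, 6, 7}, leaving only 1.
Row 3, column 7: row 3 has {1, 2, 3, 4, 5, 7} and column 7 has {1, 2, 3, 5, 7}, leaving only 6.
Row 5, column 7: row 5 has {1, 3, 5} and column 7 has {1, 2, 3, 5, 6, 7}, leaving only 4.
Row 4, column 4: row 4 has {1, 3, 5, 6, 7} and column 4 has {1, 3, 4, 5}, leaving only 2.
Row 4, column 5: row 4 has {1, 2, 3, 5, 6, 7} and column 5 has {1, 3, 5, 7}, leaving only 4.
Row 6, column 5: row 6 has {1, 2, 3, 4} and column 5 has {1, 3, 4, 5, 7}, leaving only 6.
Row 5, column 5: row 5 has {1, 3, 4, 5} and column 5 has {1, 3, 4, 5, 6, 7}, leaving only 2.
Row 5, column 6: row 5 has {1, 2, 3, 4, 5} and column 6 has {1, 3, 4, 6}, leaving only 7.
Row 5, column 4: row 5 has {1, 2, 3, 4, 5, 7} and column 4 has {1, 2, 3, 4, 5}, leaving only 6.
So row 5 reads: 1 3 5 6 2 7 4.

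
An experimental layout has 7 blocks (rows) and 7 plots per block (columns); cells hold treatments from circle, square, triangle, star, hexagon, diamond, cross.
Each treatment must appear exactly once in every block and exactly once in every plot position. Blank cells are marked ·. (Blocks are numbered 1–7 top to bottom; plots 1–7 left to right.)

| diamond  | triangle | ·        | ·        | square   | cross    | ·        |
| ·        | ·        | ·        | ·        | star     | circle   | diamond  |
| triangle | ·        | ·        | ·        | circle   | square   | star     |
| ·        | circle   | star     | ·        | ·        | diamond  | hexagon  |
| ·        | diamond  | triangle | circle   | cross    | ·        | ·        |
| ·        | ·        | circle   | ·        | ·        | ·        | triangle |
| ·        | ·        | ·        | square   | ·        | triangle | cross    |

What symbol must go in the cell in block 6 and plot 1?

Block 1, plot 3: block 1 has {square, triangle, diamond, cross} and plot 3 has {circle, triangle, star}, leaving only hexagon.
Block 1, plot 4: block 1 has {square, triangle, hexagon, diamond, cross} and plot 4 has {circle, square}, leaving only star.
Block 1, plot 7: block 1 has {square, triangle, star, hexagon, diamond, cross} and plot 7 has {triangle, star, hexagon, diamond, cross}, leaving only circle.
Block 4, plot 5: block 4 has {circle, star, hexagon, diamond} and plot 5 has {circle, square, star, cross}, leaving only triangle.
Block 4, plot 4: block 4 has {circle, triangle, star, hexagon, diamond} and plot 4 has {circle, square, star}, leaving only cross.
Block 4, plot 1: block 4 has {circle, triangle, star, hexagon, diamond, cross} and plot 1 has {triangle, diamond}, leaving only square.
Block 5, plot 7: block 5 has {circle, triangle, diamond, cross} and plot 7 has {circle, triangle, star, hexagon, diamond, cross}, leaving only square.
Block 7, plot 3: block 7 has {square, triangle, cross} and plot 3 has {circle, triangle, star, hexagon}, leaving only diamond.
Block 3, plot 3: block 3 has {circle, square, triangle, star} and plot 3 has {circle, triangle, star, hexagon, diamond}, leaving only cross.
Block 2, plot 3: block 2 has {circle, star, diamond} and plot 3 has {circle, triangle, star, hexagon, diamond, cross}, leaving only square.
Block 3, plot 2: block 3 has {circle, square, triangle, star, cross} and plot 2 has {circle, triangle, diamond}, leaving only hexagon.
Block 2, plot 2: block 2 has {circle, square, star, diamond} and plot 2 has {circle, triangle, hexagon, diamond}, leaving only cross.
Block 2, plot 1: block 2 has {circle, square, star, diamond, cross} and plot 1 has {square, triangle, diamond}, leaving only hexagon.
Block 2, plot 4: block 2 has {circle, square, star, hexagon, diamond, cross} and plot 4 has {circle, square, star, cross}, leaving only triangle.
Block 3, plot 4: block 3 has {circle, square, triangle, star, hexagon, cross} and plot 4 has {circle, square, triangle, star, cross}, leaving only diamond.
Block 5, plot 1: block 5 has {circle, square, triangle, diamond, cross} and plot 1 has {square, triangle, hexagon, diamond}, leaving only star.
Block 6 already has {circle, triangle} and plot 1 already has {square, triangle, star, hexagon, diamond}, so block 6, plot 1 must be cross.

cross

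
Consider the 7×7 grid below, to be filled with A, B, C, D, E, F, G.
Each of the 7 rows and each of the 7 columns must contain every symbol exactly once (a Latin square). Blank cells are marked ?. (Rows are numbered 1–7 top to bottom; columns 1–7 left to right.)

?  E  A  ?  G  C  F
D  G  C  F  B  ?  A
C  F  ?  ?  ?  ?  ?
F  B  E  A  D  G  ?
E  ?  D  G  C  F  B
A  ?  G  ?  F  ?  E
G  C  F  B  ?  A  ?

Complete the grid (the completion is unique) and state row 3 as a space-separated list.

C F B E A D G

Row 3, column 3: row 3 has {C, F} and column 3 has {A, C, D, E, F, G}, leaving only B.
Row 1, column 1: row 1 has {A, C, E, F, G} and column 1 has {A, C, D, E, F, G}, leaving only B.
Row 1, column 4: row 1 has {A, B, C, E, F, G} and column 4 has {A, B, F, G}, leaving only D.
Row 3, column 4: row 3 has {B, C, F} and column 4 has {A, B, D, F, G}, leaving only E.
Row 3, column 5: row 3 has {B, C, E, F} and column 5 has {B, C, D, F, G}, leaving only A.
Row 3, column 6: row 3 has {A, B, C, E, F} and column 6 has {A, C, F, G}, leaving only D.
Row 3, column 7: row 3 has {A, B, C, D, E, F} and column 7 has {A, B, E, F}, leaving only G.
So row 3 reads: C F B E A D G.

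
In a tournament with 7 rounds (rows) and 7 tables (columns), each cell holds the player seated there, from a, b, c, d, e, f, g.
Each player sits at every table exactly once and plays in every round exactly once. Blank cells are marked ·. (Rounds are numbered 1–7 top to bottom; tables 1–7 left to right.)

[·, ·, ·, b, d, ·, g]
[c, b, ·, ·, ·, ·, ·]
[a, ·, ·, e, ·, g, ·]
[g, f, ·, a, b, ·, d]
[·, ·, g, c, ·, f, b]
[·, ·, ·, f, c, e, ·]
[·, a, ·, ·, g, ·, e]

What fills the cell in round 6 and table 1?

b

Round 3, table 5: round 3 has {a, e, g} and table 5 has {b, c, d, g}, leaving only f.
Round 3, table 7: round 3 has {a, e, f, g} and table 7 has {b, d, e, g}, leaving only c.
Round 3, table 2: round 3 has {a, c, e, f, g} and table 2 has {a, b, f}, leaving only d.
Round 3, table 3: round 3 has {a, c, d, e, f, g} and table 3 has {g}, leaving only b.
Round 4, table 6: round 4 has {a, b, d, f, g} and table 6 has {e, f, g}, leaving only c.
Round 1, table 6: round 1 has {b, d, g} and table 6 has {c, e, f, g}, leaving only a.
Round 2, table 6: round 2 has {b, c} and table 6 has {a, c, e, f, g}, leaving only d.
Round 2, table 4: round 2 has {b, c, d} and table 4 has {a, b, c, e, f}, leaving only g.
Round 4, table 3: round 4 has {a, b, c, d, f, g} and table 3 has {b, g}, leaving only e.
Round 5, table 2: round 5 has {b, c, f, g} and table 2 has {a, b, d, f}, leaving only e.
Round 1, table 2: round 1 has {a, b, d, g} and table 2 has {a, b, d, e, f}, leaving only c.
Round 1, table 3: round 1 has {a, b, c, d, g} and table 3 has {b, e, g}, leaving only f.
Round 1, table 1: round 1 has {a, b, c, d, f, g} and table 1 has {a, c, g}, leaving only e.
Round 2, table 3: round 2 has {b, c, d, g} and table 3 has {b, e, f, g}, leaving only a.
Round 2, table 5: round 2 has {a, b, c, d, g} and table 5 has {b, c, d, f, g}, leaving only e.
Round 2, table 7: round 2 has {a, b, c, d, e, g} and table 7 has {b, c, d, e, g}, leaving only f.
Round 5, table 1: round 5 has {b, c, e, f, g} and table 1 has {a, c, e, g}, leaving only d.
Round 6 already has {c, e, f} and table 1 already has {a, c, d, e, g}, so round 6, table 1 must be b.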